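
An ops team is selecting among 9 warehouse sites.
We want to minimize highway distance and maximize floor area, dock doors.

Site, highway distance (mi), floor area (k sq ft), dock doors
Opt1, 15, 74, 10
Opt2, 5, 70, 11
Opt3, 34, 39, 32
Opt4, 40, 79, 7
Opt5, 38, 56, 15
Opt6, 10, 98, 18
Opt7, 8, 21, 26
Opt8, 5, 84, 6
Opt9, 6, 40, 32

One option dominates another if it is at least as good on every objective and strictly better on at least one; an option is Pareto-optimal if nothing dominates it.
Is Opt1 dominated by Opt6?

Opt6 vs Opt1: highway distance 10≤15, floor area 98≥74, dock doors 18≥10 — Opt6 is at least as good on every objective with at least one strict improvement.

Yes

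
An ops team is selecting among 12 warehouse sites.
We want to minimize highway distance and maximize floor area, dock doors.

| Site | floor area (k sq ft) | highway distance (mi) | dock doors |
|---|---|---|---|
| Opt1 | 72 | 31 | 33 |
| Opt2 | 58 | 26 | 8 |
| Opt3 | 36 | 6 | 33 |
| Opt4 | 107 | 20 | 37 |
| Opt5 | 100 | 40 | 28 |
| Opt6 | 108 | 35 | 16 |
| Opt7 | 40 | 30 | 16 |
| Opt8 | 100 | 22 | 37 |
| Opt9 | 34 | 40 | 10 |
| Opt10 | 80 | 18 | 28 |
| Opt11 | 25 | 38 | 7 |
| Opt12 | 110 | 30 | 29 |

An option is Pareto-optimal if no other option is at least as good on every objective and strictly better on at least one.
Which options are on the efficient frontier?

Opt1: dominated by Opt4 (floor area 107≥72, highway distance 20≤31, dock doors 37≥33).
Opt2: dominated by Opt4 (floor area 107≥58, highway distance 20≤26, dock doors 37≥8).
Opt3: not dominated (best highway distance).
Opt4: not dominated.
Opt5: dominated by Opt4 (floor area 107≥100, highway distance 20≤40, dock doors 37≥28).
Opt6: dominated by Opt12 (floor area 110≥108, highway distance 30≤35, dock doors 29≥16).
Opt7: dominated by Opt4 (floor area 107≥40, highway distance 20≤30, dock doors 37≥16).
Opt8: dominated by Opt4 (floor area 107≥100, highway distance 20≤22, dock doors 37≥37).
Opt9: dominated by Opt1 (floor area 72≥34, highway distance 31≤40, dock doors 33≥10).
Opt10: not dominated.
Opt11: dominated by Opt1 (floor area 72≥25, highway distance 31≤38, dock doors 33≥7).
Opt12: not dominated (best floor area).

Opt3, Opt4, Opt10, Opt12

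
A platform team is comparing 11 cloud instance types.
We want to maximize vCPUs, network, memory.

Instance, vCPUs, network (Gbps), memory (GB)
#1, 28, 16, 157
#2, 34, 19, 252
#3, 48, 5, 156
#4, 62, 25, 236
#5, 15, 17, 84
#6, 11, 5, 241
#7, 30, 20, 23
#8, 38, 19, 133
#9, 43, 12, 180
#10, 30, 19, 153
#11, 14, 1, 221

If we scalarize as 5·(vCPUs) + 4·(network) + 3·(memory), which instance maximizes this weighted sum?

#1: 5·28 + 4·16 + 3·157 = 675
#2: 5·34 + 4·19 + 3·252 = 1002
#3: 5·48 + 4·5 + 3·156 = 728
#4: 5·62 + 4·25 + 3·236 = 1118
#5: 5·15 + 4·17 + 3·84 = 395
#6: 5·11 + 4·5 + 3·241 = 798
#7: 5·30 + 4·20 + 3·23 = 299
#8: 5·38 + 4·19 + 3·133 = 665
#9: 5·43 + 4·12 + 3·180 = 803
#10: 5·30 + 4·19 + 3·153 = 685
#11: 5·14 + 4·1 + 3·221 = 737
Highest: #4 at 1118.

#4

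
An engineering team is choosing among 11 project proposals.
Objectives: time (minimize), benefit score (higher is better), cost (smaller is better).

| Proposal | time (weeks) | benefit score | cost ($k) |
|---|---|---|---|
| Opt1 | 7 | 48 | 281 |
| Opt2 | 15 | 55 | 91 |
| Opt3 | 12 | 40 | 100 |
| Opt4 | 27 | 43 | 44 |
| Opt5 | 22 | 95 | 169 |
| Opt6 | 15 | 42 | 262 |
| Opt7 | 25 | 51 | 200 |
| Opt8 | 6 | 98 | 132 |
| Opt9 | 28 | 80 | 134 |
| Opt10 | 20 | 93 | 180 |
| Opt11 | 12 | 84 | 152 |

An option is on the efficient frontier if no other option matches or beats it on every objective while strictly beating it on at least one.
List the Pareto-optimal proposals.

Opt2, Opt3, Opt4, Opt8

Opt1: dominated by Opt8 (time 6≤7, benefit score 98≥48, cost 132≤281).
Opt2: not dominated.
Opt3: not dominated.
Opt4: not dominated (best cost).
Opt5: dominated by Opt8 (time 6≤22, benefit score 98≥95, cost 132≤169).
Opt6: dominated by Opt2 (time 15≤15, benefit score 55≥42, cost 91≤262).
Opt7: dominated by Opt2 (time 15≤25, benefit score 55≥51, cost 91≤200).
Opt8: not dominated (best time).
Opt9: dominated by Opt8 (time 6≤28, benefit score 98≥80, cost 132≤134).
Opt10: dominated by Opt8 (time 6≤20, benefit score 98≥93, cost 132≤180).
Opt11: dominated by Opt8 (time 6≤12, benefit score 98≥84, cost 132≤152).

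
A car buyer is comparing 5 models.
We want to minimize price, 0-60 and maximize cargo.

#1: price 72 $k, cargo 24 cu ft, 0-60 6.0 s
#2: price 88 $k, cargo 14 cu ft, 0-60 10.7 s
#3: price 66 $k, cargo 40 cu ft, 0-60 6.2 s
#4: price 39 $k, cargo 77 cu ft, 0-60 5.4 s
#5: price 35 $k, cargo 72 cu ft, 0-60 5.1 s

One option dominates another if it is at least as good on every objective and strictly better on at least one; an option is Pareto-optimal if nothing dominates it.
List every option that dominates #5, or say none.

none

#1: worse on price (72 vs 35).
#2: worse on price (88 vs 35).
#3: worse on price (66 vs 35).
#4: worse on price (39 vs 35).
No option dominates #5.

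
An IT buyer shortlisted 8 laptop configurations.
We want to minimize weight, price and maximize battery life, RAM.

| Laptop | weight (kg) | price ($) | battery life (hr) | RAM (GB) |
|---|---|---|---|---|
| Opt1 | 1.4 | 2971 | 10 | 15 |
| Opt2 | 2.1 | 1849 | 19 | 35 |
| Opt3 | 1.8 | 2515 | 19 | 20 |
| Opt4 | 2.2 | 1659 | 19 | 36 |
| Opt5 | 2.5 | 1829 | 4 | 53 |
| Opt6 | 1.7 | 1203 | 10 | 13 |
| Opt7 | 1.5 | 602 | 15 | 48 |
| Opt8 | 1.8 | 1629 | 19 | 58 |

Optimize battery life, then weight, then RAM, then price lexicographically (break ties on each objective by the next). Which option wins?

First maximize battery life: best is 19, kept {Opt2, Opt3, Opt4, Opt8}.
Then minimize weight: best is 1.8, kept {Opt3, Opt8}.
Then maximize RAM: best is 58, kept {Opt8}.

Opt8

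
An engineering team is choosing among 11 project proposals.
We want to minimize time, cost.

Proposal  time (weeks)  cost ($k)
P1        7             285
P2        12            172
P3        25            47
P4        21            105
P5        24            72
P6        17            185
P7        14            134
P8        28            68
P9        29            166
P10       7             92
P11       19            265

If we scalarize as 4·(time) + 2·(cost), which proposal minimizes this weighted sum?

P1: 4·7 + 2·285 = 598
P2: 4·12 + 2·172 = 392
P3: 4·25 + 2·47 = 194
P4: 4·21 + 2·105 = 294
P5: 4·24 + 2·72 = 240
P6: 4·17 + 2·185 = 438
P7: 4·14 + 2·134 = 324
P8: 4·28 + 2·68 = 248
P9: 4·29 + 2·166 = 448
P10: 4·7 + 2·92 = 212
P11: 4·19 + 2·265 = 606
Lowest: P3 at 194.

P3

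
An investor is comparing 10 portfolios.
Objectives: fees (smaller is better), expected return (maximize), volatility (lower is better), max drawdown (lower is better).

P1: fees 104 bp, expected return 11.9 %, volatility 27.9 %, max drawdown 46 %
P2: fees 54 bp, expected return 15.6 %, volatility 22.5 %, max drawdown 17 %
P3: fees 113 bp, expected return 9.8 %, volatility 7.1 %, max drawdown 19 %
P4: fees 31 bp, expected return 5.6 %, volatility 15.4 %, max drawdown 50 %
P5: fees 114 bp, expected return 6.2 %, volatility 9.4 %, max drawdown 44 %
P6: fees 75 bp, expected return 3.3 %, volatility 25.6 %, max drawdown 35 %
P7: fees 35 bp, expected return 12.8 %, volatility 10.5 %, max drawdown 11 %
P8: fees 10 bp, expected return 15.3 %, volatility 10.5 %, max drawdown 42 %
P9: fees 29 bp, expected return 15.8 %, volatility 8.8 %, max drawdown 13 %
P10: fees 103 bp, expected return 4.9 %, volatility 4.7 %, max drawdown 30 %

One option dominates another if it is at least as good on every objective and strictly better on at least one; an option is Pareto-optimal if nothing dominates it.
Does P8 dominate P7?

No

P8 vs P7: P8 is worse on max drawdown (42 vs 11), so it does not dominate P7.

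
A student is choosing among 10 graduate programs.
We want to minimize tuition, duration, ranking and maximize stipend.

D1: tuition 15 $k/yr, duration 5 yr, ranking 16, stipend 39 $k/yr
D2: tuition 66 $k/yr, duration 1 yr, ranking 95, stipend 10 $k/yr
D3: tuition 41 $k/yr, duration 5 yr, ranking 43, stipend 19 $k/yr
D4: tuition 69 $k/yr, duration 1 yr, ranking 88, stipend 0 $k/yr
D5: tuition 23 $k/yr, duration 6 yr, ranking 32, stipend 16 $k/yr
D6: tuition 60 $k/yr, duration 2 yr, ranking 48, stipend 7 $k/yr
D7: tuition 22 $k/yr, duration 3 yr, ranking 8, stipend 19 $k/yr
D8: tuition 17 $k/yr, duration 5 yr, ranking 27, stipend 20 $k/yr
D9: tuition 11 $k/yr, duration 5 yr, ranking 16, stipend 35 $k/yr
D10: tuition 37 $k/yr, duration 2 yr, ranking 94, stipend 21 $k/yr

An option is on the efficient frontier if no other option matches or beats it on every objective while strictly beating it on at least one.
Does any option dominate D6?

No

D1: worse on duration (5 vs 2).
D2: worse on tuition (66 vs 60).
D3: worse on duration (5 vs 2).
D4: worse on tuition (69 vs 60).
D5: worse on duration (6 vs 2).
D7: worse on duration (3 vs 2).
D8: worse on duration (5 vs 2).
D9: worse on duration (5 vs 2).
D10: worse on ranking (94 vs 48).
No option is at least as good as D6 on every objective and strictly better on one.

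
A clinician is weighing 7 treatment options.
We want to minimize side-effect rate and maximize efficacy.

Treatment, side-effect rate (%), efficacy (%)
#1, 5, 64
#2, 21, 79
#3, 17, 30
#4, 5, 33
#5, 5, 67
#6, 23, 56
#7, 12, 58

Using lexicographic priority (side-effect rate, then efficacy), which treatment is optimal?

#5

First minimize side-effect rate: best is 5, kept {#1, #4, #5}.
Then maximize efficacy: best is 67, kept {#5}.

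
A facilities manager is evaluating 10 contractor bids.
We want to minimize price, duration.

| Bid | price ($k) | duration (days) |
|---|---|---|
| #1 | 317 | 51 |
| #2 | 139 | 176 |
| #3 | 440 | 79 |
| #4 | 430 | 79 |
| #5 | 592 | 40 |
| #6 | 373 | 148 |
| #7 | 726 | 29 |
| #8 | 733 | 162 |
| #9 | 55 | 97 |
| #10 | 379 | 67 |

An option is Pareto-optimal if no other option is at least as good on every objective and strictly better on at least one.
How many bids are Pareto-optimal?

#1: not dominated.
#2: dominated by #9 (price 55≤139, duration 97≤176).
#3: dominated by #1 (price 317≤440, duration 51≤79).
#4: dominated by #1 (price 317≤430, duration 51≤79).
#5: not dominated.
#6: dominated by #1 (price 317≤373, duration 51≤148).
#7: not dominated (best duration).
#8: dominated by #1 (price 317≤733, duration 51≤162).
#9: not dominated (best price).
#10: dominated by #1 (price 317≤379, duration 51≤67).
Pareto-optimal: #1, #5, #7, #9 → 4.

4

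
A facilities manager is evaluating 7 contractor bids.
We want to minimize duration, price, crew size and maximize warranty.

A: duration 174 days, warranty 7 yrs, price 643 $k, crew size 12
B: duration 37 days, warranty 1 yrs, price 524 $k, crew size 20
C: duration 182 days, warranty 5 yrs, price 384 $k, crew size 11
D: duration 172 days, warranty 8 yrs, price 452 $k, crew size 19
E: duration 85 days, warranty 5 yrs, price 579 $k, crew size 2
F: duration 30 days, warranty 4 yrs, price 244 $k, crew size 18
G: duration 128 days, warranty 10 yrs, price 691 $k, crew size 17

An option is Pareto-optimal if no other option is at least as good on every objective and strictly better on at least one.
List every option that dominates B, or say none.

F

F: duration 30≤37, warranty 4≥1, price 244≤524, crew size 18≤20 — dominates B.
Others (A, C, D, E, G) are each worse than B on at least one objective.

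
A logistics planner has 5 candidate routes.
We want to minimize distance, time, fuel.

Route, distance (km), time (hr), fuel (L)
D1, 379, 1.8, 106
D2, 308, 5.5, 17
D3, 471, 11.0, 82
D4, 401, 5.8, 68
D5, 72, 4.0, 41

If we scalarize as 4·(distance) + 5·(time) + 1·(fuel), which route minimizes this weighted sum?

D5

D1: 4·379 + 5·1.8 + 1·106 = 1631.0
D2: 4·308 + 5·5.5 + 1·17 = 1276.5
D3: 4·471 + 5·11.0 + 1·82 = 2021.0
D4: 4·401 + 5·5.8 + 1·68 = 1701.0
D5: 4·72 + 5·4.0 + 1·41 = 349.0
Lowest: D5 at 349.0.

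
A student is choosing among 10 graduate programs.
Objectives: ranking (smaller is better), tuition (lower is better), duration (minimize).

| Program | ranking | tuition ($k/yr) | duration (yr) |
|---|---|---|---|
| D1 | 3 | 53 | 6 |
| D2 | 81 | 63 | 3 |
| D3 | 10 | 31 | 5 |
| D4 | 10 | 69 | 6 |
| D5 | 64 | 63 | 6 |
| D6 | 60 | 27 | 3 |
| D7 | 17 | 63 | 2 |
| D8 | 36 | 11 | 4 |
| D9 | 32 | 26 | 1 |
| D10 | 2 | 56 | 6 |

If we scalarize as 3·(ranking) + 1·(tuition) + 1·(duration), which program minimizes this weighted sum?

D3

D1: 3·3 + 1·53 + 1·6 = 68
D2: 3·81 + 1·63 + 1·3 = 309
D3: 3·10 + 1·31 + 1·5 = 66
D4: 3·10 + 1·69 + 1·6 = 105
D5: 3·64 + 1·63 + 1·6 = 261
D6: 3·60 + 1·27 + 1·3 = 210
D7: 3·17 + 1·63 + 1·2 = 116
D8: 3·36 + 1·11 + 1·4 = 123
D9: 3·32 + 1·26 + 1·1 = 123
D10: 3·2 + 1·56 + 1·6 = 68
Lowest: D3 at 66.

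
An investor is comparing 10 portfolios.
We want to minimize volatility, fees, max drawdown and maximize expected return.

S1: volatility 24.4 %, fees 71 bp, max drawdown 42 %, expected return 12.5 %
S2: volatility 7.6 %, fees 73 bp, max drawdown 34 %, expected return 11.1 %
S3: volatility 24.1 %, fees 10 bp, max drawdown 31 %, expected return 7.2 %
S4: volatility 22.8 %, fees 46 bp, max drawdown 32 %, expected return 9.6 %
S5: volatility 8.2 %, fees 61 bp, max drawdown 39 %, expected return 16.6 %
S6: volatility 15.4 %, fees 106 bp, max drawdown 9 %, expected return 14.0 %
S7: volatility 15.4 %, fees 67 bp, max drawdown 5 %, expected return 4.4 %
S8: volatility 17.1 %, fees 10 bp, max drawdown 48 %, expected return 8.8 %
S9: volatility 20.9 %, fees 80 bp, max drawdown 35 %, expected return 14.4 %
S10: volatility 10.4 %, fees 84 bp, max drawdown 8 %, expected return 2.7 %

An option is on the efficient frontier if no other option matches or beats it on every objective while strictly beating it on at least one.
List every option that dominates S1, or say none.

S5: volatility 8.2≤24.4, fees 61≤71, max drawdown 39≤42, expected return 16.6≥12.5 — dominates S1.
Others (S2, S3, S4, S6, S7, S8, S9, S10) are each worse than S1 on at least one objective.

S5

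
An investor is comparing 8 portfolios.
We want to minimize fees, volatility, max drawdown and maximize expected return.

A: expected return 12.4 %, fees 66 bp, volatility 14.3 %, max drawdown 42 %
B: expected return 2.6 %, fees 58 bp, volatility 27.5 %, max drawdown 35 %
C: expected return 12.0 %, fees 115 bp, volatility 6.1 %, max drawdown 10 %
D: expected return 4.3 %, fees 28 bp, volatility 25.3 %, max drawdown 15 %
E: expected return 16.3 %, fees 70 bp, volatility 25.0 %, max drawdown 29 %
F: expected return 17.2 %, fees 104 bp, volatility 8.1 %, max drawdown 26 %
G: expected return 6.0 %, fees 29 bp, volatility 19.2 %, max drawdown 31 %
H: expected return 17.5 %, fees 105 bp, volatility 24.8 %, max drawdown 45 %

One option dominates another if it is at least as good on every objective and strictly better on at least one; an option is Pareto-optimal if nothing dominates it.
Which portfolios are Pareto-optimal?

A, C, D, E, F, G, H

A: not dominated.
B: dominated by D (expected return 4.3≥2.6, fees 28≤58, volatility 25.3≤27.5, max drawdown 15≤35).
C: not dominated (best volatility).
D: not dominated (best fees).
E: not dominated.
F: not dominated.
G: not dominated.
H: not dominated (best expected return).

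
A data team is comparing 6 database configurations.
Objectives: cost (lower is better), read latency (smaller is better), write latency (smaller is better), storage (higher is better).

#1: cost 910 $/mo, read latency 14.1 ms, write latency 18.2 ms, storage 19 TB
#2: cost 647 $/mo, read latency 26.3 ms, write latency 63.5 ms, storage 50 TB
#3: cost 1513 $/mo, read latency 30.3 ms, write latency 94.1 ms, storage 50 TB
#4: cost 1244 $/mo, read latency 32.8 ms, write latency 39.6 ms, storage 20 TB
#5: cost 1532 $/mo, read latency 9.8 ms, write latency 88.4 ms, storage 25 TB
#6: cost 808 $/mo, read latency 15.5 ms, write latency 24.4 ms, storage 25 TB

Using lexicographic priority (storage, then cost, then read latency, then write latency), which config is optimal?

#2

First maximize storage: best is 50, kept {#2, #3}.
Then minimize cost: best is 647, kept {#2}.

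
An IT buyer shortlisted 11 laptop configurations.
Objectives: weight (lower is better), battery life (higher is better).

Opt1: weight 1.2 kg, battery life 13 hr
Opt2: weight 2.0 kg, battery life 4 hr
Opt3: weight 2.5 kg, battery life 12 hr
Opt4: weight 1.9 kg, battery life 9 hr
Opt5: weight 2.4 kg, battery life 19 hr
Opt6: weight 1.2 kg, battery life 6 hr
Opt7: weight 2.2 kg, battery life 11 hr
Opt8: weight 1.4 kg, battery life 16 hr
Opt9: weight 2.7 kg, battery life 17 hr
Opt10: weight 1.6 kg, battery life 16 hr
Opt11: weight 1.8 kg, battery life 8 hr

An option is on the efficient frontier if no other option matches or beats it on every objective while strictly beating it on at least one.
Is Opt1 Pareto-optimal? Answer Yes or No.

Yes

Opt2: worse on weight (2.0 vs 1.2).
Opt3: worse on weight (2.5 vs 1.2).
Opt4: worse on weight (1.9 vs 1.2).
Opt5: worse on weight (2.4 vs 1.2).
Opt6: worse on battery life (6 vs 13).
Opt7: worse on weight (2.2 vs 1.2).
Opt8: worse on weight (1.4 vs 1.2).
Opt9: worse on weight (2.7 vs 1.2).
Opt10: worse on weight (1.6 vs 1.2).
Opt11: worse on weight (1.8 vs 1.2).
No option is at least as good as Opt1 on every objective and strictly better on one.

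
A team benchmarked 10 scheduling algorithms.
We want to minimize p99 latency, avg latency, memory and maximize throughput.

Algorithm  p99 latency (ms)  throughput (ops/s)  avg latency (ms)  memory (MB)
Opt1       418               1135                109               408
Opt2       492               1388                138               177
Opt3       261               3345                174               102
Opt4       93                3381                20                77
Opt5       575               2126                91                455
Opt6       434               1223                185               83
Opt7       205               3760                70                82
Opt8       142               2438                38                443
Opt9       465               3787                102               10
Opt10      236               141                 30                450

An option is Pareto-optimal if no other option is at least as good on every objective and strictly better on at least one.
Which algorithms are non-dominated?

Opt1: dominated by Opt4 (p99 latency 93≤418, throughput 3381≥1135, avg latency 20≤109, memory 77≤408).
Opt2: dominated by Opt4 (p99 latency 93≤492, throughput 3381≥1388, avg latency 20≤138, memory 77≤177).
Opt3: dominated by Opt4 (p99 latency 93≤261, throughput 3381≥3345, avg latency 20≤174, memory 77≤102).
Opt4: not dominated (best p99 latency).
Opt5: dominated by Opt4 (p99 latency 93≤575, throughput 3381≥2126, avg latency 20≤91, memory 77≤455).
Opt6: dominated by Opt4 (p99 latency 93≤434, throughput 3381≥1223, avg latency 20≤185, memory 77≤83).
Opt7: not dominated.
Opt8: dominated by Opt4 (p99 latency 93≤142, throughput 3381≥2438, avg latency 20≤38, memory 77≤443).
Opt9: not dominated (best throughput).
Opt10: dominated by Opt4 (p99 latency 93≤236, throughput 3381≥141, avg latency 20≤30, memory 77≤450).

Opt4, Opt7, Opt9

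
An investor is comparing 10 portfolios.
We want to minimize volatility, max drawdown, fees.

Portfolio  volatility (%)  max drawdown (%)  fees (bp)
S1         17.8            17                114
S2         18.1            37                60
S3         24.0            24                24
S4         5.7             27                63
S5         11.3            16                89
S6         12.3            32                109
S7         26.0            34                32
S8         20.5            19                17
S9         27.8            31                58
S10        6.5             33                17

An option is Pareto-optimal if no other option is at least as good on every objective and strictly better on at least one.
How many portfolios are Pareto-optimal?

S1: dominated by S5 (volatility 11.3≤17.8, max drawdown 16≤17, fees 89≤114).
S2: dominated by S10 (volatility 6.5≤18.1, max drawdown 33≤37, fees 17≤60).
S3: dominated by S8 (volatility 20.5≤24.0, max drawdown 19≤24, fees 17≤24).
S4: not dominated (best volatility).
S5: not dominated (best max drawdown).
S6: dominated by S4 (volatility 5.7≤12.3, max drawdown 27≤32, fees 63≤109).
S7: dominated by S3 (volatility 24.0≤26.0, max drawdown 24≤34, fees 24≤32).
S8: not dominated.
S9: dominated by S3 (volatility 24.0≤27.8, max drawdown 24≤31, fees 24≤58).
S10: not dominated.
Pareto-optimal: S4, S5, S8, S10 → 4.

4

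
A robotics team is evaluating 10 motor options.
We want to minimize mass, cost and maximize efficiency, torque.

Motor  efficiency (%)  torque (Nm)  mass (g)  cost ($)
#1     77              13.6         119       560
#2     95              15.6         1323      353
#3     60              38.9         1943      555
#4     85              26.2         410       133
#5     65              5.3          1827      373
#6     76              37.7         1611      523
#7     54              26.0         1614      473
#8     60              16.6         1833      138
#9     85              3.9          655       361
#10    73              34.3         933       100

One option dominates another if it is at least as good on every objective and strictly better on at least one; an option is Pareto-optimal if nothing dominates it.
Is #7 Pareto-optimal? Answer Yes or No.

No

#4 vs #7: efficiency 85≥54, torque 26.2≥26.0, mass 410≤1614, cost 133≤473 — #4 is at least as good on every objective and strictly better on at least one, so #4 dominates #7.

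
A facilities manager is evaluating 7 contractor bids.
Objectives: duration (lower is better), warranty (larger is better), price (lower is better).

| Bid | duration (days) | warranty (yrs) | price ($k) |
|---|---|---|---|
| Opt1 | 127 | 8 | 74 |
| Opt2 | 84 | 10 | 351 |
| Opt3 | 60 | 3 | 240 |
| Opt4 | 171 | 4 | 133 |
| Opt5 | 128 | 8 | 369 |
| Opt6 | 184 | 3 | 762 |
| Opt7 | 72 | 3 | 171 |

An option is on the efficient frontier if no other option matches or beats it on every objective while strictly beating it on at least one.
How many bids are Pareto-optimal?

4

Opt1: not dominated (best price).
Opt2: not dominated (best warranty).
Opt3: not dominated (best duration).
Opt4: dominated by Opt1 (duration 127≤171, warranty 8≥4, price 74≤133).
Opt5: dominated by Opt1 (duration 127≤128, warranty 8≥8, price 74≤369).
Opt6: dominated by Opt1 (duration 127≤184, warranty 8≥3, price 74≤762).
Opt7: not dominated.
Pareto-optimal: Opt1, Opt2, Opt3, Opt7 → 4.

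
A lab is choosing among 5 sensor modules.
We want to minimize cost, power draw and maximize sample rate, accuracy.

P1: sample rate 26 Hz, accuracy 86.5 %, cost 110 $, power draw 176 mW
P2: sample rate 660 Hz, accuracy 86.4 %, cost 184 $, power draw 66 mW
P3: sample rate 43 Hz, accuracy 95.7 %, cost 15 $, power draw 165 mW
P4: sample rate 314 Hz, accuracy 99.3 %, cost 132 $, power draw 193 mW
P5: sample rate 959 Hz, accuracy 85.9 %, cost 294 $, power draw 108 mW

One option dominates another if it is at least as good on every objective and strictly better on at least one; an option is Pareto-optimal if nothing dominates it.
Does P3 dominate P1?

P3 vs P1: sample rate 43≥26, accuracy 95.7≥86.5, cost 15≤110, power draw 165≤176 — P3 is at least as good on every objective with at least one strict improvement.

Yes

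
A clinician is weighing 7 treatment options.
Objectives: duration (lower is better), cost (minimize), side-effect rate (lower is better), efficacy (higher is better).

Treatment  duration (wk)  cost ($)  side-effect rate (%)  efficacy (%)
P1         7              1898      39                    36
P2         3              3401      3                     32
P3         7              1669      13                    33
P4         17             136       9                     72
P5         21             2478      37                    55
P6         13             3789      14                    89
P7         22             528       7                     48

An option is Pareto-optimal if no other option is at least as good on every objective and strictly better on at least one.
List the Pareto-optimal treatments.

P1, P2, P3, P4, P6, P7

P1: not dominated.
P2: not dominated (best duration).
P3: not dominated.
P4: not dominated (best cost).
P5: dominated by P4 (duration 17≤21, cost 136≤2478, side-effect rate 9≤37, efficacy 72≥55).
P6: not dominated (best efficacy).
P7: not dominated.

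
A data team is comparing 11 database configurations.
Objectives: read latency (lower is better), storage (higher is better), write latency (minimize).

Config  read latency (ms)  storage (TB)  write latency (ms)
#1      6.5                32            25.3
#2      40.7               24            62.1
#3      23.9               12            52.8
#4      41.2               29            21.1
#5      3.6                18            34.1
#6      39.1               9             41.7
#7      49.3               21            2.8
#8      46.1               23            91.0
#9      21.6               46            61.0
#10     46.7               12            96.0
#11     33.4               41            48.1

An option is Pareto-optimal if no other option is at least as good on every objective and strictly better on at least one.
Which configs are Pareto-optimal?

#1, #4, #5, #7, #9, #11

#1: not dominated.
#2: dominated by #1 (read latency 6.5≤40.7, storage 32≥24, write latency 25.3≤62.1).
#3: dominated by #1 (read latency 6.5≤23.9, storage 32≥12, write latency 25.3≤52.8).
#4: not dominated.
#5: not dominated (best read latency).
#6: dominated by #1 (read latency 6.5≤39.1, storage 32≥9, write latency 25.3≤41.7).
#7: not dominated (best write latency).
#8: dominated by #1 (read latency 6.5≤46.1, storage 32≥23, write latency 25.3≤91.0).
#9: not dominated (best storage).
#10: dominated by #1 (read latency 6.5≤46.7, storage 32≥12, write latency 25.3≤96.0).
#11: not dominated.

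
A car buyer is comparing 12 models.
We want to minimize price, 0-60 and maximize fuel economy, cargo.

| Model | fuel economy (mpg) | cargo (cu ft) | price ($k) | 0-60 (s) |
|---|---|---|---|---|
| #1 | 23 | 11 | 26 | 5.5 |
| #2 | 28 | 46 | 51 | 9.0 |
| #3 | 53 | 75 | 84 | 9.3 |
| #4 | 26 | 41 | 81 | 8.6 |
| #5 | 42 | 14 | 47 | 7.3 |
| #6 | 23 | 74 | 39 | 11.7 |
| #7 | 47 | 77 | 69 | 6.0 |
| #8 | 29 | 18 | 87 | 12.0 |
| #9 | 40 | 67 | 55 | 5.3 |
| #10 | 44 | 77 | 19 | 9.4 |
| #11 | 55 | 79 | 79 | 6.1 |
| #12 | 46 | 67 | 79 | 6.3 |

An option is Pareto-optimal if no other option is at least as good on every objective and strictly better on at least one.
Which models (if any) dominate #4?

#7, #9, #11, #12

#7: fuel economy 47≥26, cargo 77≥41, price 69≤81, 0-60 6.0≤8.6 — dominates #4.
#9: fuel economy 40≥26, cargo 67≥41, price 55≤81, 0-60 5.3≤8.6 — dominates #4.
#11: fuel economy 55≥26, cargo 79≥41, price 79≤81, 0-60 6.1≤8.6 — dominates #4.
#12: fuel economy 46≥26, cargo 67≥41, price 79≤81, 0-60 6.3≤8.6 — dominates #4.
Others (#1, #2, #3, #5, #6, #8, #10) are each worse than #4 on at least one objective.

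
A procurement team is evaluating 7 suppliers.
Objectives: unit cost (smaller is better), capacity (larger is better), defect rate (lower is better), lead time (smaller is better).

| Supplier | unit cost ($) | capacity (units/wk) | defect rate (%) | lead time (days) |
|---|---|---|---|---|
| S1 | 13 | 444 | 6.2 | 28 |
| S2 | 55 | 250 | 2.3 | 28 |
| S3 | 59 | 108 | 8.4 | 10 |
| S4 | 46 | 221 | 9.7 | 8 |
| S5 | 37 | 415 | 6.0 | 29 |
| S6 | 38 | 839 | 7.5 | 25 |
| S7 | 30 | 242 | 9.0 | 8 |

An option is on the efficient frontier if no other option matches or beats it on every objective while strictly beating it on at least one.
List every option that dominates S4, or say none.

S7

S7: unit cost 30≤46, capacity 242≥221, defect rate 9.0≤9.7, lead time 8≤8 — dominates S4.
Others (S1, S2, S3, S5, S6) are each worse than S4 on at least one objective.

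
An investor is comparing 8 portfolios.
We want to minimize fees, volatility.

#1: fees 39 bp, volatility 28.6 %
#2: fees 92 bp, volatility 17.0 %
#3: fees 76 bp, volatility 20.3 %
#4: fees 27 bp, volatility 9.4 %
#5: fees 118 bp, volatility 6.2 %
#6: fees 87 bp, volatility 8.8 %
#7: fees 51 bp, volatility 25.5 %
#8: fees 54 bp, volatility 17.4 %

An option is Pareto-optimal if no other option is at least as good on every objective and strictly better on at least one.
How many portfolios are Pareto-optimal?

3

#1: dominated by #4 (fees 27≤39, volatility 9.4≤28.6).
#2: dominated by #4 (fees 27≤92, volatility 9.4≤17.0).
#3: dominated by #4 (fees 27≤76, volatility 9.4≤20.3).
#4: not dominated (best fees).
#5: not dominated (best volatility).
#6: not dominated.
#7: dominated by #4 (fees 27≤51, volatility 9.4≤25.5).
#8: dominated by #4 (fees 27≤54, volatility 9.4≤17.4).
Pareto-optimal: #4, #5, #6 → 3.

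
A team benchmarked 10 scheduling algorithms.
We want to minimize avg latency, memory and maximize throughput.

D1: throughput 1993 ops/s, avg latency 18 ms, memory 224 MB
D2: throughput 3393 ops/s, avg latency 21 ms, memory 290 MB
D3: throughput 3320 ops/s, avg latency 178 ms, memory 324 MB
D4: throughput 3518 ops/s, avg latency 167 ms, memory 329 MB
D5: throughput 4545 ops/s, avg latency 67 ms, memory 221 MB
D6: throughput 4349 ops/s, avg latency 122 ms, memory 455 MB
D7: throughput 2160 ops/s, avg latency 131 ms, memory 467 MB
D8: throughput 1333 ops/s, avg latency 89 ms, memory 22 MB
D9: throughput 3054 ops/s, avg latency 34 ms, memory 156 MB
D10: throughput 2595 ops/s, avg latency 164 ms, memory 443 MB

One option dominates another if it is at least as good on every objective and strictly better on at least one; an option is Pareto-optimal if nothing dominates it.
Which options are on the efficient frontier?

D1: not dominated (best avg latency).
D2: not dominated.
D3: dominated by D2 (throughput 3393≥3320, avg latency 21≤178, memory 290≤324).
D4: dominated by D5 (throughput 4545≥3518, avg latency 67≤167, memory 221≤329).
D5: not dominated (best throughput).
D6: dominated by D5 (throughput 4545≥4349, avg latency 67≤122, memory 221≤455).
D7: dominated by D2 (throughput 3393≥2160, avg latency 21≤131, memory 290≤467).
D8: not dominated (best memory).
D9: not dominated.
D10: dominated by D2 (throughput 3393≥2595, avg latency 21≤164, memory 290≤443).

D1, D2, D5, D8, D9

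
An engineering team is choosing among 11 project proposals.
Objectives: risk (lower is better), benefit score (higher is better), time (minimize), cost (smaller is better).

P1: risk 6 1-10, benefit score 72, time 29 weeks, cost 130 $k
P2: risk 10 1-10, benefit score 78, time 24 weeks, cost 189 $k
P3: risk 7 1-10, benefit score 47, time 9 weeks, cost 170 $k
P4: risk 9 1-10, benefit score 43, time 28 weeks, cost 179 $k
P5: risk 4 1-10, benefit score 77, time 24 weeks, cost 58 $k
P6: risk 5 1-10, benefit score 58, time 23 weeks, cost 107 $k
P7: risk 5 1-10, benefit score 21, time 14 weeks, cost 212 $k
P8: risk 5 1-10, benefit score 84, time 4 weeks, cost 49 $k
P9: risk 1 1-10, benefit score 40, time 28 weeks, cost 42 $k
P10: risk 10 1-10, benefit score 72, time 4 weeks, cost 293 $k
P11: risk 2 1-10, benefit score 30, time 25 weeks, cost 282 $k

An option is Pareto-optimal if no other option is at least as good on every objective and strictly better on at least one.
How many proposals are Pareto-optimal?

P1: dominated by P5 (risk 4≤6, benefit score 77≥72, time 24≤29, cost 58≤130).
P2: dominated by P8 (risk 5≤10, benefit score 84≥78, time 4≤24, cost 49≤189).
P3: dominated by P8 (risk 5≤7, benefit score 84≥47, time 4≤9, cost 49≤170).
P4: dominated by P3 (risk 7≤9, benefit score 47≥43, time 9≤28, cost 170≤179).
P5: not dominated.
P6: dominated by P8 (risk 5≤5, benefit score 84≥58, time 4≤23, cost 49≤107).
P7: dominated by P8 (risk 5≤5, benefit score 84≥21, time 4≤14, cost 49≤212).
P8: not dominated (best benefit score).
P9: not dominated (best risk).
P10: dominated by P8 (risk 5≤10, benefit score 84≥72, time 4≤4, cost 49≤293).
P11: not dominated.
Pareto-optimal: P5, P8, P9, P11 → 4.

4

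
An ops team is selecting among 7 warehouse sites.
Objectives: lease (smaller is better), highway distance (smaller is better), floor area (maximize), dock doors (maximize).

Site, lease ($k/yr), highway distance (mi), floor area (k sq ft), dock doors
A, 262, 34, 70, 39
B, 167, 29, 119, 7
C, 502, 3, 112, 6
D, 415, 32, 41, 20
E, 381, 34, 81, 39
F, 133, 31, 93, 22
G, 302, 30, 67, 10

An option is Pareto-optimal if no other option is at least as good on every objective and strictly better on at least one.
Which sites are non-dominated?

A, B, C, E, F, G

A: not dominated.
B: not dominated (best floor area).
C: not dominated (best highway distance).
D: dominated by F (lease 133≤415, highway distance 31≤32, floor area 93≥41, dock doors 22≥20).
E: not dominated.
F: not dominated (best lease).
G: not dominated.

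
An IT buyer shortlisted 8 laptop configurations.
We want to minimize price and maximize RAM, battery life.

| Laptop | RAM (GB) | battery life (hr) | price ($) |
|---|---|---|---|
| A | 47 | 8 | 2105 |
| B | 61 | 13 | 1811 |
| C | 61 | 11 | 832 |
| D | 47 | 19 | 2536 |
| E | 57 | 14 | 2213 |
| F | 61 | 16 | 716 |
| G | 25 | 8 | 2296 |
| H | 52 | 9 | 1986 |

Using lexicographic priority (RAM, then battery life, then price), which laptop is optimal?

First maximize RAM: best is 61, kept {B, C, F}.
Then maximize battery life: best is 16, kept {F}.

F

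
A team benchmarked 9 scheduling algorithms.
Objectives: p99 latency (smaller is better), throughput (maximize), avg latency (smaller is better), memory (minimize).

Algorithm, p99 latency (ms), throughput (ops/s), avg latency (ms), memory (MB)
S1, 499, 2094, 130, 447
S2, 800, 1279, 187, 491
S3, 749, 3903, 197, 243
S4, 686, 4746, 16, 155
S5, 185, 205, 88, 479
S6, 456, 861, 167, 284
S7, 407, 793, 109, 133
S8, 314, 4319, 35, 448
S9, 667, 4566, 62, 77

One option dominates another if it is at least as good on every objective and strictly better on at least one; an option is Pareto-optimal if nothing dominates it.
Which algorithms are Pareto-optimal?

S1: not dominated.
S2: dominated by S1 (p99 latency 499≤800, throughput 2094≥1279, avg latency 130≤187, memory 447≤491).
S3: dominated by S4 (p99 latency 686≤749, throughput 4746≥3903, avg latency 16≤197, memory 155≤243).
S4: not dominated (best throughput).
S5: not dominated (best p99 latency).
S6: not dominated.
S7: not dominated.
S8: not dominated.
S9: not dominated (best memory).

S1, S4, S5, S6, S7, S8, S9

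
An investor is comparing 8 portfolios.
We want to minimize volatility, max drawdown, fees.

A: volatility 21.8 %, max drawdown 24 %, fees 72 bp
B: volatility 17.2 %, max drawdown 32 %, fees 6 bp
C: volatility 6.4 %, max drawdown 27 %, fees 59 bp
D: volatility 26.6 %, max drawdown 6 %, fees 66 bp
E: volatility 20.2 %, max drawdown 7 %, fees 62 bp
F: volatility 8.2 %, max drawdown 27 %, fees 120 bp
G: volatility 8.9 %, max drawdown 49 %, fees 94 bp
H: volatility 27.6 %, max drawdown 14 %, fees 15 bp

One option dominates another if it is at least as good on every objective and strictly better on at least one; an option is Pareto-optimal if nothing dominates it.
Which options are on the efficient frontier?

A: dominated by E (volatility 20.2≤21.8, max drawdown 7≤24, fees 62≤72).
B: not dominated (best fees).
C: not dominated (best volatility).
D: not dominated (best max drawdown).
E: not dominated.
F: dominated by C (volatility 6.4≤8.2, max drawdown 27≤27, fees 59≤120).
G: dominated by C (volatility 6.4≤8.9, max drawdown 27≤49, fees 59≤94).
H: not dominated.

B, C, D, E, H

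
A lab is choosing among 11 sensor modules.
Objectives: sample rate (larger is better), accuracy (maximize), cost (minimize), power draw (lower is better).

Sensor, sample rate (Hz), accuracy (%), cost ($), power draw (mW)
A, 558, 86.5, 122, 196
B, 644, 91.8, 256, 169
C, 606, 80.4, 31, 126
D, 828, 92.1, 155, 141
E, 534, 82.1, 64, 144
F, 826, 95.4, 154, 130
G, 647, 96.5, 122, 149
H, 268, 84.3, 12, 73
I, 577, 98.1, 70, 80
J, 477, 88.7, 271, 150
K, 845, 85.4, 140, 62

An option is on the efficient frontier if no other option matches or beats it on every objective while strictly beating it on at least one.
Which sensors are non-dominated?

C, D, E, F, G, H, I, K

A: dominated by G (sample rate 647≥558, accuracy 96.5≥86.5, cost 122≤122, power draw 149≤196).
B: dominated by D (sample rate 828≥644, accuracy 92.1≥91.8, cost 155≤256, power draw 141≤169).
C: not dominated.
D: not dominated.
E: not dominated.
F: not dominated.
G: not dominated.
H: not dominated (best cost).
I: not dominated (best accuracy).
J: dominated by D (sample rate 828≥477, accuracy 92.1≥88.7, cost 155≤271, power draw 141≤150).
K: not dominated (best sample rate).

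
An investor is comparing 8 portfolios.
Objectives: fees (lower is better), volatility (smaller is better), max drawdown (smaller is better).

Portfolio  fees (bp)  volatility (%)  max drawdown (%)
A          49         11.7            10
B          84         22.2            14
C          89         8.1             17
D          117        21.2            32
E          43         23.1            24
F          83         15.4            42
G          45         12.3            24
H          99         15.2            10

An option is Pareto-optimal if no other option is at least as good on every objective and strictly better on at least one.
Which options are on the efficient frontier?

A, C, E, G

A: not dominated.
B: dominated by A (fees 49≤84, volatility 11.7≤22.2, max drawdown 10≤14).
C: not dominated (best volatility).
D: dominated by A (fees 49≤117, volatility 11.7≤21.2, max drawdown 10≤32).
E: not dominated (best fees).
F: dominated by A (fees 49≤83, volatility 11.7≤15.4, max drawdown 10≤42).
G: not dominated.
H: dominated by A (fees 49≤99, volatility 11.7≤15.2, max drawdown 10≤10).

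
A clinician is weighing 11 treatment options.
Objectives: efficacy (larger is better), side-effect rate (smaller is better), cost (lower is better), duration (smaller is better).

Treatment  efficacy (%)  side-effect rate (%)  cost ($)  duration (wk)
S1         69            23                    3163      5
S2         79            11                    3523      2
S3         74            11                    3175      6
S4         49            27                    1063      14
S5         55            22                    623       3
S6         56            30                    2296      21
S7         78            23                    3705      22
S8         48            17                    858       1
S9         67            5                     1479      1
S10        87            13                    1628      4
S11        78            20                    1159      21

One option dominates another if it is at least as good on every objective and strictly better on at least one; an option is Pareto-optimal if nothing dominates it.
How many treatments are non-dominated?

S1: dominated by S10 (efficacy 87≥69, side-effect rate 13≤23, cost 1628≤3163, duration 4≤5).
S2: not dominated.
S3: not dominated.
S4: dominated by S5 (efficacy 55≥49, side-effect rate 22≤27, cost 623≤1063, duration 3≤14).
S5: not dominated (best cost).
S6: dominated by S9 (efficacy 67≥56, side-effect rate 5≤30, cost 1479≤2296, duration 1≤21).
S7: dominated by S2 (efficacy 79≥78, side-effect rate 11≤23, cost 3523≤3705, duration 2≤22).
S8: not dominated.
S9: not dominated (best side-effect rate).
S10: not dominated (best efficacy).
S11: not dominated.
Pareto-optimal: S2, S3, S5, S8, S9, S10, S11 → 7.

7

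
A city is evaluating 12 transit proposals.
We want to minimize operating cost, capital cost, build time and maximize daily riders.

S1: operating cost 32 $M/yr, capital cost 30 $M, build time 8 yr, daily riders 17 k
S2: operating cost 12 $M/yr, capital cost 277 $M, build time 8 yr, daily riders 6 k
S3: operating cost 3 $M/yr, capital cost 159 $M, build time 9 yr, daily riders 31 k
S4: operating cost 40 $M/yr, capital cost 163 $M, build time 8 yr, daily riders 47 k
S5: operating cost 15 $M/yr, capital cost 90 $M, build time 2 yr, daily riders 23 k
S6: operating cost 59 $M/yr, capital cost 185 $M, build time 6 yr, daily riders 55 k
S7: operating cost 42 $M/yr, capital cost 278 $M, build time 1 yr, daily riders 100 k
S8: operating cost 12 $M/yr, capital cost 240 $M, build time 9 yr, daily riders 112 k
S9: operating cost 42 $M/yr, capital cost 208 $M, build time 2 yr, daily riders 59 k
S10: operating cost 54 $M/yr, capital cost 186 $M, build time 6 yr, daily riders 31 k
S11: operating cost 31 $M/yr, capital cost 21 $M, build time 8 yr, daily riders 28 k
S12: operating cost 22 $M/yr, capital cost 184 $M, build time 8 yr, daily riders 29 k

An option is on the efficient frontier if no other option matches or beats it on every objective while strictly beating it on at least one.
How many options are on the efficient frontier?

S1: dominated by S11 (operating cost 31≤32, capital cost 21≤30, build time 8≤8, daily riders 28≥17).
S2: not dominated.
S3: not dominated (best operating cost).
S4: not dominated.
S5: not dominated.
S6: not dominated.
S7: not dominated (best build time).
S8: not dominated (best daily riders).
S9: not dominated.
S10: not dominated.
S11: not dominated (best capital cost).
S12: not dominated.
Pareto-optimal: S2, S3, S4, S5, S6, S7, S8, S9, S10, S11, S12 → 11.

11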